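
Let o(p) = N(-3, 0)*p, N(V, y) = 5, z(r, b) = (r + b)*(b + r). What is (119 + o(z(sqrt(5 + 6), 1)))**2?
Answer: 33141 + 3580*sqrt(11) ≈ 45015.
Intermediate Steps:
z(r, b) = (b + r)**2 (z(r, b) = (b + r)*(b + r) = (b + r)**2)
o(p) = 5*p
(119 + o(z(sqrt(5 + 6), 1)))**2 = (119 + 5*(1 + sqrt(5 + 6))**2)**2 = (119 + 5*(1 + sqrt(11))**2)**2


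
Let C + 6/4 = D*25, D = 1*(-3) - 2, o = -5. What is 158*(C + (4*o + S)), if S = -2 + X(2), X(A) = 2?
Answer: -23147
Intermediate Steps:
D = -5 (D = -3 - 2 = -5)
C = -253/2 (C = -3/2 - 5*25 = -3/2 - 125 = -253/2 ≈ -126.50)
S = 0 (S = -2 + 2 = 0)
158*(C + (4*o + S)) = 158*(-253/2 + (4*(-5) + 0)) = 158*(-253/2 + (-20 + 0)) = 158*(-253/2 - 20) = 158*(-293/2) = -23147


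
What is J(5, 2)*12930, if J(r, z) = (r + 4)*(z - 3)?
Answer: -116370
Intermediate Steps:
J(r, z) = (-3 + z)*(4 + r) (J(r, z) = (4 + r)*(-3 + z) = (-3 + z)*(4 + r))
J(5, 2)*12930 = (-12 - 3*5 + 4*2 + 5*2)*12930 = (-12 - 15 + 8 + 10)*12930 = -9*12930 = -116370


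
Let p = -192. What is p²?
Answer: 36864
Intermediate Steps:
p² = (-192)² = 36864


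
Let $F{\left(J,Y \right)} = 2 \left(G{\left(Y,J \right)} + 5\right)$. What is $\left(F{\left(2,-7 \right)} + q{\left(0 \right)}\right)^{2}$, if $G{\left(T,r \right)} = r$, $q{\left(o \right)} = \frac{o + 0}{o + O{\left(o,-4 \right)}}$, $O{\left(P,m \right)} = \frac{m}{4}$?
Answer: $196$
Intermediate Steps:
$O{\left(P,m \right)} = \frac{m}{4}$ ($O{\left(P,m \right)} = m \frac{1}{4} = \frac{m}{4}$)
$q{\left(o \right)} = \frac{o}{-1 + o}$ ($q{\left(o \right)} = \frac{o + 0}{o + \frac{1}{4} \left(-4\right)} = \frac{o}{o - 1} = \frac{o}{-1 + o}$)
$F{\left(J,Y \right)} = 10 + 2 J$ ($F{\left(J,Y \right)} = 2 \left(J + 5\right) = 2 \left(5 + J\right) = 10 + 2 J$)
$\left(F{\left(2,-7 \right)} + q{\left(0 \right)}\right)^{2} = \left(\left(10 + 2 \cdot 2\right) + \frac{0}{-1 + 0}\right)^{2} = \left(\left(10 + 4\right) + \frac{0}{-1}\right)^{2} = \left(14 + 0 \left(-1\right)\right)^{2} = \left(14 + 0\right)^{2} = 14^{2} = 196$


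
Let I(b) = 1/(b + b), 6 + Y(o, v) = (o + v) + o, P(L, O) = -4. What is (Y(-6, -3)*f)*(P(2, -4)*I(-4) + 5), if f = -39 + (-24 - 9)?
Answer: 8316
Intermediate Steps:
Y(o, v) = -6 + v + 2*o (Y(o, v) = -6 + ((o + v) + o) = -6 + (v + 2*o) = -6 + v + 2*o)
I(b) = 1/(2*b)
f = -72 (f = -39 - 33 = -72)
(Y(-6, -3)*f)*(P(2, -4)*I(-4) + 5) = ((-6 - 3 + 2*(-6))*(-72))*(-2/(-4) + 5) = ((-6 - 3 - 12)*(-72))*(-2*(-1)/4 + 5) = (-21*(-72))*(-4*(-⅛) + 5) = 1512*(½ + 5) = 1512*(11/2) = 8316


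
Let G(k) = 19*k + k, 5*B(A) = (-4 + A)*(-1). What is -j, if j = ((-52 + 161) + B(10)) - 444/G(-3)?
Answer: -576/5 ≈ -115.20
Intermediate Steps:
B(A) = 4/5 - A/5 (B(A) = ((-4 + A)*(-1))/5 = (4 - A)/5 = 4/5 - A/5)
G(k) = 20*k
j = 576/5 (j = ((-52 + 161) + (4/5 - 1/5*10)) - 444/(20*(-3)) = (109 + (4/5 - 2)) - 444/(-60) = (109 - 6/5) - 444*(-1/60) = 539/5 + 37/5 = 576/5 ≈ 115.20)
-j = -1*576/5 = -576/5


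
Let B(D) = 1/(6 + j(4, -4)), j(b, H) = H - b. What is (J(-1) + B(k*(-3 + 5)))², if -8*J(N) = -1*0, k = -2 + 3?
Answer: ¼ ≈ 0.25000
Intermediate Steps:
k = 1
B(D) = -½ (B(D) = 1/(6 + (-4 - 1*4)) = 1/(6 + (-4 - 4)) = 1/(6 - 8) = 1/(-2) = -½)
J(N) = 0 (J(N) = -(-1)*0/8 = -⅛*0 = 0)
(J(-1) + B(k*(-3 + 5)))² = (0 - ½)² = (-½)² = ¼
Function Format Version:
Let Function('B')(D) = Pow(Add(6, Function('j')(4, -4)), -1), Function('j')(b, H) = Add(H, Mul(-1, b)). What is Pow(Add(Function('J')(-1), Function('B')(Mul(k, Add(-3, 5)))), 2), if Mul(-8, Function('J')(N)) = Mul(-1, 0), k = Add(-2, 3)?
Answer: Rational(1, 4) ≈ 0.25000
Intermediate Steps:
k = 1
Function('B')(D) = Rational(-1, 2) (Function('B')(D) = Pow(Add(6, Add(-4, Mul(-1, 4))), -1) = Pow(Add(6, Add(-4, -4)), -1) = Pow(Add(6, -8), -1) = Pow(-2, -1) = Rational(-1, 2))
Function('J')(N) = 0 (Function('J')(N) = Mul(Rational(-1, 8), Mul(-1, 0)) = Mul(Rational(-1, 8), 0) = 0)
Pow(Add(Function('J')(-1), Function('B')(Mul(k, Add(-3, 5)))), 2) = Pow(Add(0, Rational(-1, 2)), 2) = Pow(Rational(-1, 2), 2) = Rational(1, 4)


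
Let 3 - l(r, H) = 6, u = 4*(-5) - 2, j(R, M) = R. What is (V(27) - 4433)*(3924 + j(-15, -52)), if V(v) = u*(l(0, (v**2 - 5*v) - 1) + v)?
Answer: -19392549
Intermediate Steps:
u = -22 (u = -20 - 2 = -22)
l(r, H) = -3 (l(r, H) = 3 - 1*6 = 3 - 6 = -3)
V(v) = 66 - 22*v (V(v) = -22*(-3 + v) = 66 - 22*v)
(V(27) - 4433)*(3924 + j(-15, -52)) = ((66 - 22*27) - 4433)*(3924 - 15) = ((66 - 594) - 4433)*3909 = (-528 - 4433)*3909 = -4961*3909 = -19392549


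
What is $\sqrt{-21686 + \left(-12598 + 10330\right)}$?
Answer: $i \sqrt{23954} \approx 154.77 i$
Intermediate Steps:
$\sqrt{-21686 + \left(-12598 + 10330\right)} = \sqrt{-21686 - 2268} = \sqrt{-23954} = i \sqrt{23954}$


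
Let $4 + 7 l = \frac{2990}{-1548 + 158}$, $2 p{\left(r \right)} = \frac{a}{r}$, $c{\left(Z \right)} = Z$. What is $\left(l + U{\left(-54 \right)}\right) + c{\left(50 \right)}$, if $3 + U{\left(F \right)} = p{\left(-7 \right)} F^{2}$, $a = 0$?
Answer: $\frac{44876}{973} \approx 46.121$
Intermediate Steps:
$p{\left(r \right)} = 0$ ($p{\left(r \right)} = \frac{0 \frac{1}{r}}{2} = \frac{1}{2} \cdot 0 = 0$)
$U{\left(F \right)} = -3$ ($U{\left(F \right)} = -3 + 0 F^{2} = -3 + 0 = -3$)
$l = - \frac{855}{973}$ ($l = - \frac{4}{7} + \frac{2990 \frac{1}{-1548 + 158}}{7} = - \frac{4}{7} + \frac{2990 \frac{1}{-1390}}{7} = - \frac{4}{7} + \frac{2990 \left(- \frac{1}{1390}\right)}{7} = - \frac{4}{7} + \frac{1}{7} \left(- \frac{299}{139}\right) = - \frac{4}{7} - \frac{299}{973} = - \frac{855}{973} \approx -0.87873$)
$\left(l + U{\left(-54 \right)}\right) + c{\left(50 \right)} = \left(- \frac{855}{973} - 3\right) + 50 = - \frac{3774}{973} + 50 = \frac{44876}{973}$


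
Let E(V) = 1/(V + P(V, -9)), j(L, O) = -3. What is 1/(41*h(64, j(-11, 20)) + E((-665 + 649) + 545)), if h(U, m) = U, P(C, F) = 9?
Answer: 538/1411713 ≈ 0.00038110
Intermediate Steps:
E(V) = 1/(9 + V) (E(V) = 1/(V + 9) = 1/(9 + V))
1/(41*h(64, j(-11, 20)) + E((-665 + 649) + 545)) = 1/(41*64 + 1/(9 + ((-665 + 649) + 545))) = 1/(2624 + 1/(9 + (-16 + 545))) = 1/(2624 + 1/(9 + 529)) = 1/(2624 + 1/538) = 1/(1411713/538) = 538/1411713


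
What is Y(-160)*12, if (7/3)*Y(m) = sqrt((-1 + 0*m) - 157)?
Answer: 36*I*sqrt(158)/7 ≈ 64.645*I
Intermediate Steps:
Y(m) = 3*I*sqrt(158)/7 (Y(m) = 3*sqrt((-1 + 0*m) - 157)/7 = 3*sqrt((-1 + 0) - 157)/7 = 3*sqrt(-1 - 157)/7 = 3*sqrt(-158)/7 = 3*(I*sqrt(158))/7 = 3*I*sqrt(158)/7)
Y(-160)*12 = (3*I*sqrt(158)/7)*12 = 36*I*sqrt(158)/7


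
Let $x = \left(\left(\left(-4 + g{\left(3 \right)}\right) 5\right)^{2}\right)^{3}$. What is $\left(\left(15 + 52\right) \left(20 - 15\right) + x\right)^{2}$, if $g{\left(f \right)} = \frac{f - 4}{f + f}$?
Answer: $\frac{14552034474216609954298225}{2176782336} \approx 6.6851 \cdot 10^{15}$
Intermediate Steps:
$g{\left(f \right)} = \frac{-4 + f}{2 f}$
$x = \frac{3814697265625}{46656}$ ($x = \left(\left(\left(-4 + \frac{-4 + 3}{2 \cdot 3}\right) 5\right)^{2}\right)^{3} = \left(\left(\left(-4 + \frac{1}{2} \cdot \frac{1}{3} \left(-1\right)\right) 5\right)^{2}\right)^{3} = \left(\left(\left(-4 - \frac{1}{6}\right) 5\right)^{2}\right)^{3} = \left(\left(\left(- \frac{25}{6}\right) 5\right)^{2}\right)^{3} = \left(\left(- \frac{125}{6}\right)^{2}\right)^{3} = \left(\frac{15625}{36}\right)^{3} = \frac{3814697265625}{46656} \approx 8.1762 \cdot 10^{7}$)
$\left(\left(15 + 52\right) \left(20 - 15\right) + x\right)^{2} = \left(\left(15 + 52\right) \left(20 - 15\right) + \frac{3814697265625}{46656}\right)^{2} = \left(67 \cdot 5 + \frac{3814697265625}{46656}\right)^{2} = \left(335 + \frac{3814697265625}{46656}\right)^{2} = \left(\frac{3814712895385}{46656}\right)^{2} = \frac{14552034474216609954298225}{2176782336}$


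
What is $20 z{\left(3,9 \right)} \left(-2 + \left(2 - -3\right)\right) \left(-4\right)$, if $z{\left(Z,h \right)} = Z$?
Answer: $-720$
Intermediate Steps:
$20 z{\left(3,9 \right)} \left(-2 + \left(2 - -3\right)\right) \left(-4\right) = 20 \cdot 3 \left(-2 + \left(2 - -3\right)\right) \left(-4\right) = 60 \left(-2 + \left(2 + 3\right)\right) \left(-4\right) = 60 \left(-2 + 5\right) \left(-4\right) = 60 \cdot 3 \left(-4\right) = 60 \left(-12\right) = -720$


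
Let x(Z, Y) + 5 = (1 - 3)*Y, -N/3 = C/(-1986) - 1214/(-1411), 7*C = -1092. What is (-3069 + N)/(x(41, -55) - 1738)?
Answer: 1434664389/762677953 ≈ 1.8811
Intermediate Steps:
C = -156 (C = (1/7)*(-1092) = -156)
N = -1315560/467041 (N = -3*(-156/(-1986) - 1214/(-1411)) = -3*(-156*(-1/1986) - 1214*(-1/1411)) = -3*(26/331 + 1214/1411) = -3*438520/467041 = -1315560/467041 ≈ -2.8168)
x(Z, Y) = -5 - 2*Y (x(Z, Y) = -5 + (1 - 3)*Y = -5 - 2*Y)
(-3069 + N)/(x(41, -55) - 1738) = (-3069 - 1315560/467041)/((-5 - 2*(-55)) - 1738) = -1434664389/(467041*((-5 + 110) - 1738)) = -1434664389/(467041*(105 - 1738)) = -1434664389/467041/(-1633) = -1434664389/467041*(-1/1633) = 1434664389/762677953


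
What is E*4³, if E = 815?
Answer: 52160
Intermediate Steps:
E*4³ = 815*4³ = 815*64 = 52160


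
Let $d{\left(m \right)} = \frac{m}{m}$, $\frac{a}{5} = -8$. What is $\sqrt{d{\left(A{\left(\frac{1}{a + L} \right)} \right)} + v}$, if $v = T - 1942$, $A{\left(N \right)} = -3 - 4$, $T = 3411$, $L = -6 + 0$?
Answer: $7 \sqrt{30} \approx 38.341$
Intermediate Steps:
$a = -40$ ($a = 5 \left(-8\right) = -40$)
$L = -6$
$A{\left(N \right)} = -7$
$d{\left(m \right)} = 1$
$v = 1469$ ($v = 3411 - 1942 = 1469$)
$\sqrt{d{\left(A{\left(\frac{1}{a + L} \right)} \right)} + v} = \sqrt{1 + 1469} = \sqrt{1470} = 7 \sqrt{30}$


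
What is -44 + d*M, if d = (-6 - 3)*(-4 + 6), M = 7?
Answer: -170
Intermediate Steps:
d = -18 (d = -9*2 = -18)
-44 + d*M = -44 - 18*7 = -44 - 126 = -170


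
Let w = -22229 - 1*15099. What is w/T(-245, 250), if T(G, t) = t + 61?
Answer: -37328/311 ≈ -120.03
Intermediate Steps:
T(G, t) = 61 + t
w = -37328 (w = -22229 - 15099 = -37328)
w/T(-245, 250) = -37328/(61 + 250) = -37328/311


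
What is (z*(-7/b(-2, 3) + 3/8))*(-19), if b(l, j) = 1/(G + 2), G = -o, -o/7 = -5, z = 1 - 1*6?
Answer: 175845/8 ≈ 21981.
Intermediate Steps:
z = -5 (z = 1 - 6 = -5)
o = 35 (o = -7*(-5) = 35)
G = -35 (G = -1*35 = -35)
b(l, j) = -1/33 (b(l, j) = 1/(-35 + 2) = 1/(-33) = -1/33)
(z*(-7/b(-2, 3) + 3/8))*(-19) = -5*(-7/(-1/33) + 3/8)*(-19) = -5*(-7*(-33) + 3*(1/8))*(-19) = -5*(231 + 3/8)*(-19) = -5*1851/8*(-19) = -9255/8*(-19) = 175845/8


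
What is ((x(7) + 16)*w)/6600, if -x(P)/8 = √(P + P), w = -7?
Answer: -14/825 + 7*√14/825 ≈ 0.014778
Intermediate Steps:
x(P) = -8*√2*√P (x(P) = -8*√(P + P) = -8*√2*√P)
((x(7) + 16)*w)/6600 = ((-8*√2*√7 + 16)*(-7))/6600 = ((-8*√14 + 16)*(-7))*(1/6600) = ((16 - 8*√14)*(-7))*(1/6600) = (-112 + 56*√14)*(1/6600) = -14/825 + 7*√14/825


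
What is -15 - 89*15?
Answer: -1350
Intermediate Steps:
-15 - 89*15 = -15 - 1335 = -1350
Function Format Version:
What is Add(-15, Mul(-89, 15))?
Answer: -1350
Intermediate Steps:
Add(-15, Mul(-89, 15)) = Add(-15, -1335) = -1350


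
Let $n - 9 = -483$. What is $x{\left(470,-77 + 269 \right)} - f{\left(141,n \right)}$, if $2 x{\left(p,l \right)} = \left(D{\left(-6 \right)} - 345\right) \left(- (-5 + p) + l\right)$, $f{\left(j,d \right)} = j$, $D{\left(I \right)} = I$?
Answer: $\frac{95541}{2} \approx 47771.0$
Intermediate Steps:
$n = -474$ ($n = 9 - 483 = -474$)
$x{\left(p,l \right)} = - \frac{1755}{2} - \frac{351 l}{2} + \frac{351 p}{2}$ ($x{\left(p,l \right)} = \frac{\left(-6 - 345\right) \left(- (-5 + p) + l\right)}{2} = \frac{\left(-351\right) \left(\left(5 - p\right) + l\right)}{2} = \frac{\left(-351\right) \left(5 + l - p\right)}{2} = \frac{-1755 - 351 l + 351 p}{2} = - \frac{1755}{2} - \frac{351 l}{2} + \frac{351 p}{2}$)
$x{\left(470,-77 + 269 \right)} - f{\left(141,n \right)} = \left(- \frac{1755}{2} - \frac{351 \left(-77 + 269\right)}{2} + \frac{351}{2} \cdot 470\right) - 141 = \left(- \frac{1755}{2} - 33696 + 82485\right) - 141 = \frac{95823}{2} - 141 = \frac{95541}{2}$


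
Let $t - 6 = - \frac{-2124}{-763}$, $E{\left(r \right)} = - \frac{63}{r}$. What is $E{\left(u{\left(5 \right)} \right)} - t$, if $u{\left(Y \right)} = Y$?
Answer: $- \frac{60339}{3815} \approx -15.816$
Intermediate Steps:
$t = \frac{2454}{763}$ ($t = 6 - - \frac{2124}{-763} = 6 - \left(-2124\right) \left(- \frac{1}{763}\right) = 6 - \frac{2124}{763} = \frac{2454}{763} \approx 3.2163$)
$E{\left(u{\left(5 \right)} \right)} - t = - \frac{63}{5} - \frac{2454}{763} = - \frac{60339}{3815}$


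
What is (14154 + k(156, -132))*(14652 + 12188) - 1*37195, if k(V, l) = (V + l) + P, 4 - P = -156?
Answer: 384794725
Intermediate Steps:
P = 160 (P = 4 - 1*(-156) = 4 + 156 = 160)
k(V, l) = 160 + V + l (k(V, l) = (V + l) + 160 = 160 + V + l)
(14154 + k(156, -132))*(14652 + 12188) - 1*37195 = (14154 + (160 + 156 - 132))*(14652 + 12188) - 1*37195 = (14154 + 184)*26840 - 37195 = 14338*26840 - 37195 = 384831920 - 37195 = 384794725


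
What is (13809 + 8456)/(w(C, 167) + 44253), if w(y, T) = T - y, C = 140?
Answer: 4453/8856 ≈ 0.50282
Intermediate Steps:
(13809 + 8456)/(w(C, 167) + 44253) = (13809 + 8456)/((167 - 1*140) + 44253) = 22265/((167 - 140) + 44253) = 22265/(27 + 44253) = 22265/44280 = 22265*(1/44280) = 4453/8856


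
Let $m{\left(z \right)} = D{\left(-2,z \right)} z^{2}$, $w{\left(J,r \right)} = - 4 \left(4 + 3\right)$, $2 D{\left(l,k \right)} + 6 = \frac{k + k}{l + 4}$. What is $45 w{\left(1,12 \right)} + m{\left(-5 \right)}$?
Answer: $- \frac{2795}{2} \approx -1397.5$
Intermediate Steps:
$D{\left(l,k \right)} = -3 + \frac{k}{4 + l}$ ($D{\left(l,k \right)} = -3 + \frac{\left(k + k\right) \frac{1}{l + 4}}{2} = -3 + \frac{2 k \frac{1}{4 + l}}{2} = -3 + \frac{k}{4 + l}$)
$w{\left(J,r \right)} = -28$ ($w{\left(J,r \right)} = \left(-4\right) 7 = -28$)
$m{\left(z \right)} = z^{2} \left(-3 + \frac{z}{2}\right)$ ($m{\left(z \right)} = \frac{-12 + z - -6}{4 - 2} z^{2} = \frac{-12 + z + 6}{2} z^{2} = \frac{-6 + z}{2} z^{2} = \left(-3 + \frac{z}{2}\right) z^{2} = z^{2} \left(-3 + \frac{z}{2}\right)$)
$45 w{\left(1,12 \right)} + m{\left(-5 \right)} = 45 \left(-28\right) + \frac{\left(-5\right)^{2} \left(-6 - 5\right)}{2} = -1260 + \frac{1}{2} \cdot 25 \left(-11\right) = -1260 - \frac{275}{2} = - \frac{2795}{2}$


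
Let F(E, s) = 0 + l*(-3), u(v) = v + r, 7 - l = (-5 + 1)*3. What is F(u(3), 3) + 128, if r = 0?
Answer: 71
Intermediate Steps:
l = 19 (l = 7 - (-5 + 1)*3 = 7 - (-4)*3 = 7 - 1*(-12) = 7 + 12 = 19)
u(v) = v (u(v) = v + 0 = v)
F(E, s) = -57 (F(E, s) = 0 + 19*(-3) = 0 - 57 = -57)
F(u(3), 3) + 128 = -57 + 128 = 71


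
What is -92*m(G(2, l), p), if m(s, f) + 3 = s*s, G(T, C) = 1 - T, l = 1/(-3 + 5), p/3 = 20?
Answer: 184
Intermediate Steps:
p = 60 (p = 3*20 = 60)
l = ½ (l = 1/2 = ½ ≈ 0.50000)
m(s, f) = -3 + s² (m(s, f) = -3 + s*s = -3 + s²)
-92*m(G(2, l), p) = -92*(-3 + (1 - 1*2)²) = -92*(-3 + (1 - 2)²) = -92*(-3 + (-1)²) = -92*(-3 + 1) = -92*(-2) = 184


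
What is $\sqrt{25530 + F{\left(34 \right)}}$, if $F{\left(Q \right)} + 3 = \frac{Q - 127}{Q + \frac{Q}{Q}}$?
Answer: $\frac{2 \sqrt{7816830}}{35} \approx 159.76$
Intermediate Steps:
$F{\left(Q \right)} = -3 + \frac{-127 + Q}{1 + Q}$ ($F{\left(Q \right)} = -3 + \frac{Q - 127}{Q + \frac{Q}{Q}} = -3 + \frac{-127 + Q}{Q + 1} = -3 + \frac{-127 + Q}{1 + Q}$)
$\sqrt{25530 + F{\left(34 \right)}} = \sqrt{25530 + \frac{2 \left(-65 - 34\right)}{1 + 34}} = \sqrt{25530 + \frac{2 \left(-65 - 34\right)}{35}} = \sqrt{25530 + 2 \cdot \frac{1}{35} \left(-99\right)} = \sqrt{25530 - \frac{198}{35}} = \sqrt{\frac{893352}{35}} = \frac{2 \sqrt{7816830}}{35}$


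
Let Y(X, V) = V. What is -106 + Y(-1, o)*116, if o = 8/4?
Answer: 126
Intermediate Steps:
o = 2 (o = 8*(¼) = 2)
-106 + Y(-1, o)*116 = -106 + 2*116 = -106 + 232 = 126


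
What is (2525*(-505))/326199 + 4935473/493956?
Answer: 326696904209/53709317748 ≈ 6.0827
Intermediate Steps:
(2525*(-505))/326199 + 4935473/493956 = -1275125*1/326199 + 4935473*(1/493956) = -1275125/326199 + 4935473/493956 = 326696904209/53709317748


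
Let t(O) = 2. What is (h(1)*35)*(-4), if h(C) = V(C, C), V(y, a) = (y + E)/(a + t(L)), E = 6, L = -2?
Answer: -980/3 ≈ -326.67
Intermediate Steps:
V(y, a) = (6 + y)/(2 + a) (V(y, a) = (y + 6)/(a + 2) = (6 + y)/(2 + a))
h(C) = (6 + C)/(2 + C)
(h(1)*35)*(-4) = (((6 + 1)/(2 + 1))*35)*(-4) = ((7/3)*35)*(-4) = (245/3)*(-4) = -980/3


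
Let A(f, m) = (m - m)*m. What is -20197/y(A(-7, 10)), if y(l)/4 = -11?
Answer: 20197/44 ≈ 459.02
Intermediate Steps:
A(f, m) = 0 (A(f, m) = 0*m = 0)
y(l) = -44 (y(l) = 4*(-11) = -44)
-20197/y(A(-7, 10)) = -20197/(-44) = -20197*(-1/44) = 20197/44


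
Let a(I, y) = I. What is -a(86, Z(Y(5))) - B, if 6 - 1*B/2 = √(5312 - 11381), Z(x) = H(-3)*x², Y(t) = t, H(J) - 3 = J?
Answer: -98 + 34*I*√21 ≈ -98.0 + 155.81*I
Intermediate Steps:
H(J) = 3 + J
Z(x) = 0 (Z(x) = (3 - 3)*x² = 0*x² = 0)
B = 12 - 34*I*√21 (B = 12 - 2*√(5312 - 11381) = 12 - 34*I*√21 ≈ 12.0 - 155.81*I)
-a(86, Z(Y(5))) - B = -1*86 - (12 - 34*I*√21) = -86 + (-12 + 34*I*√21) = -98 + 34*I*√21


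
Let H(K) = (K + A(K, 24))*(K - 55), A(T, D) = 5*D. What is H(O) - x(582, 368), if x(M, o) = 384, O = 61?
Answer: 702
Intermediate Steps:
H(K) = (-55 + K)*(120 + K) (H(K) = (K + 5*24)*(K - 55) = (K + 120)*(-55 + K) = (120 + K)*(-55 + K) = (-55 + K)*(120 + K))
H(O) - x(582, 368) = (-6600 + 61**2 + 65*61) - 1*384 = (-6600 + 3721 + 3965) - 384 = 1086 - 384 = 702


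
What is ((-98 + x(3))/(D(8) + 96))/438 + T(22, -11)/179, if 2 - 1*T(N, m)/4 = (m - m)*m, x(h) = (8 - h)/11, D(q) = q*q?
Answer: 5974973/137987520 ≈ 0.043301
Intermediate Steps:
D(q) = q**2
x(h) = 8/11 - h/11 (x(h) = (8 - h)*(1/11) = 8/11 - h/11)
T(N, m) = 8 (T(N, m) = 8 - 4*(m - m)*m = 8 - 0*m = 8 - 4*0 = 8 + 0 = 8)
((-98 + x(3))/(D(8) + 96))/438 + T(22, -11)/179 = ((-98 + (8/11 - 1/11*3))/(8**2 + 96))/438 + 8/179 = ((-98 + (8/11 - 3/11))/(64 + 96))*(1/438) + 8*(1/179) = ((-98 + 5/11)/160)*(1/438) + 8/179 = -1073/11*1/160*(1/438) + 8/179 = -1073/1760*1/438 + 8/179 = -1073/770880 + 8/179 = 5974973/137987520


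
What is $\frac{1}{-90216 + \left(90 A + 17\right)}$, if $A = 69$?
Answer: $- \frac{1}{83989} \approx -1.1906 \cdot 10^{-5}$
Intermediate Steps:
$\frac{1}{-90216 + \left(90 A + 17\right)} = \frac{1}{-90216 + \left(90 \cdot 69 + 17\right)} = \frac{1}{-90216 + \left(6210 + 17\right)} = \frac{1}{-90216 + 6227} = \frac{1}{-83989} = - \frac{1}{83989}$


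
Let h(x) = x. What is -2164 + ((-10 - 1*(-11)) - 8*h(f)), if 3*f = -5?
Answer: -6449/3 ≈ -2149.7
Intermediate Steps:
f = -5/3 (f = (1/3)*(-5) = -5/3 ≈ -1.6667)
-2164 + ((-10 - 1*(-11)) - 8*h(f)) = -2164 + ((-10 - 1*(-11)) - 8*(-5/3)) = -2164 + ((-10 + 11) + 40/3) = -2164 + (1 + 40/3) = -2164 + 43/3 = -6449/3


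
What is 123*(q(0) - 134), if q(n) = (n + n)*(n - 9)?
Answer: -16482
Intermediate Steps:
q(n) = 2*n*(-9 + n) (q(n) = (2*n)*(-9 + n) = 2*n*(-9 + n))
123*(q(0) - 134) = 123*(2*0*(-9 + 0) - 134) = 123*(2*0*(-9) - 134) = 123*(0 - 134) = 123*(-134) = -16482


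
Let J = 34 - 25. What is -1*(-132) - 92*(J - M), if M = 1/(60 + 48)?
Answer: -18769/27 ≈ -695.15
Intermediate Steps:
J = 9
M = 1/108 ≈ 0.0092593
-1*(-132) - 92*(J - M) = -1*(-132) - 92*(9 - 1*1/108) = 132 - 92*(9 - 1/108) = 132 - 92*971/108 = 132 - 22333/27 = -18769/27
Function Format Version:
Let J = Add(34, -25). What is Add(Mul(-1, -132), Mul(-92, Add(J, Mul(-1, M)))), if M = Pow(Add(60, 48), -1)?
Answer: Rational(-18769, 27) ≈ -695.15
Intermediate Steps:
J = 9
M = Rational(1, 108) (M = Pow(108, -1) = Rational(1, 108) ≈ 0.0092593)
Add(Mul(-1, -132), Mul(-92, Add(J, Mul(-1, M)))) = Add(Mul(-1, -132), Mul(-92, Add(9, Mul(-1, Rational(1, 108))))) = Add(132, Mul(-92, Add(9, Rational(-1, 108)))) = Add(132, Mul(-92, Rational(971, 108))) = Add(132, Rational(-22333, 27)) = Rational(-18769, 27)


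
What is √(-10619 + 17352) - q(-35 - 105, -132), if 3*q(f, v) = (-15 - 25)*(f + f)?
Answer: -11200/3 + √6733 ≈ -3651.3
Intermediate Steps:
q(f, v) = -80*f/3 (q(f, v) = ((-15 - 25)*(f + f))/3 = (-80*f)/3 = -80*f/3)
√(-10619 + 17352) - q(-35 - 105, -132) = √(-10619 + 17352) - (-80)*(-35 - 105)/3 = √6733 - (-80)*(-140)/3 = √6733 - 1*11200/3 = √6733 - 11200/3 = -11200/3 + √6733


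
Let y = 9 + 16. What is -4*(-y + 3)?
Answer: 88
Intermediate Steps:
y = 25
-4*(-y + 3) = -4*(-1*25 + 3) = -4*(-25 + 3) = -4*(-22) = 88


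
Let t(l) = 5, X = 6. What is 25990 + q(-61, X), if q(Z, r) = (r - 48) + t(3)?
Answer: 25953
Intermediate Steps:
q(Z, r) = -43 + r (q(Z, r) = (r - 48) + 5 = (-48 + r) + 5 = -43 + r)
25990 + q(-61, X) = 25990 + (-43 + 6) = 25990 - 37 = 25953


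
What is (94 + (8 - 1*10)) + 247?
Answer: 339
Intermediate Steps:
(94 + (8 - 1*10)) + 247 = (94 + (8 - 10)) + 247 = (94 - 2) + 247 = 92 + 247 = 339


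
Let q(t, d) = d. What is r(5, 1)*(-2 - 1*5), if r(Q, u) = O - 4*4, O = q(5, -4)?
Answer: 140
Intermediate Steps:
O = -4
r(Q, u) = -20 (r(Q, u) = -4 - 4*4 = -4 - 16 = -20)
r(5, 1)*(-2 - 1*5) = -20*(-2 - 1*5) = -20*(-2 - 5) = -20*(-7) = 140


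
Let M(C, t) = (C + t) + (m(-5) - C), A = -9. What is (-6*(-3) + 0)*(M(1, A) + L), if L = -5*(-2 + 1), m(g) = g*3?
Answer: -342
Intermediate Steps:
m(g) = 3*g
L = 5 (L = -5*(-1) = 5)
M(C, t) = -15 + t (M(C, t) = (C + t) + (3*(-5) - C) = (C + t) + (-15 - C) = -15 + t)
(-6*(-3) + 0)*(M(1, A) + L) = (-6*(-3) + 0)*((-15 - 9) + 5) = (18 + 0)*(-24 + 5) = 18*(-19) = -342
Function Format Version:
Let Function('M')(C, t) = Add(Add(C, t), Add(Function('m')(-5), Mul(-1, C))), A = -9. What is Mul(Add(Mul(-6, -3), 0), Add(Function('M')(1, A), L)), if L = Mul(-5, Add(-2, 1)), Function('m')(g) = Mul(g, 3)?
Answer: -342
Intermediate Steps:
Function('m')(g) = Mul(3, g)
L = 5 (L = Mul(-5, -1) = 5)
Function('M')(C, t) = Add(-15, t) (Function('M')(C, t) = Add(Add(C, t), Add(Mul(3, -5), Mul(-1, C))) = Add(Add(C, t), Add(-15, Mul(-1, C))) = Add(-15, t))
Mul(Add(Mul(-6, -3), 0), Add(Function('M')(1, A), L)) = Mul(Add(Mul(-6, -3), 0), Add(Add(-15, -9), 5)) = Mul(Add(18, 0), Add(-24, 5)) = Mul(18, -19) = -342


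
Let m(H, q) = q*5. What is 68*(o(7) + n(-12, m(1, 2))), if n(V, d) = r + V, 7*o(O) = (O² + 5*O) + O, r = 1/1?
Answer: 136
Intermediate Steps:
r = 1
m(H, q) = 5*q
o(O) = O²/7 + 6*O/7 (o(O) = ((O² + 5*O) + O)/7 = (O² + 6*O)/7 = O²/7 + 6*O/7)
n(V, d) = 1 + V
68*(o(7) + n(-12, m(1, 2))) = 68*((⅐)*7*(6 + 7) + (1 - 12)) = 68*((⅐)*7*13 - 11) = 68*(13 - 11) = 68*2 = 136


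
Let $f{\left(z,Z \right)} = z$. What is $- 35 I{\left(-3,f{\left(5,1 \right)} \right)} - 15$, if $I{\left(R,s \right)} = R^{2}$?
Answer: $-330$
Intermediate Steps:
$- 35 I{\left(-3,f{\left(5,1 \right)} \right)} - 15 = - 35 \left(-3\right)^{2} - 15 = \left(-35\right) 9 - 15 = -315 - 15 = -330$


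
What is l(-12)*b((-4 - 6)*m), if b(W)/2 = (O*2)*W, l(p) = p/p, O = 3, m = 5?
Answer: -600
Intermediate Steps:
l(p) = 1
b(W) = 12*W (b(W) = 2*((3*2)*W) = 2*(6*W) = 12*W)
l(-12)*b((-4 - 6)*m) = 1*(12*((-4 - 6)*5)) = 1*(12*(-10*5)) = 1*(12*(-50)) = 1*(-600) = -600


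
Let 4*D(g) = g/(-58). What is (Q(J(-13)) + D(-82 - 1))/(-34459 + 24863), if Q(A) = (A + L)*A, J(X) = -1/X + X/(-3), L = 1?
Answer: -8545987/3386159712 ≈ -0.0025238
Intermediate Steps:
D(g) = -g/232 (D(g) = (g/(-58))/4 = (g*(-1/58))/4 = (-g/58)/4 = -g/232)
J(X) = -1/X - X/3 (J(X) = -1/X + X*(-⅓) = -1/X - X/3)
Q(A) = A*(1 + A) (Q(A) = (A + 1)*A = (1 + A)*A = A*(1 + A))
(Q(J(-13)) + D(-82 - 1))/(-34459 + 24863) = ((-1/(-13) - ⅓*(-13))*(1 + (-1/(-13) - ⅓*(-13))) - (-82 - 1)/232)/(-34459 + 24863) = ((-1*(-1/13) + 13/3)*(1 + (-1*(-1/13) + 13/3)) - 1/232*(-83))/(-9596) = ((1/13 + 13/3)*(1 + (1/13 + 13/3)) + 83/232)*(-1/9596) = (172*(1 + 172/39)/39 + 83/232)*(-1/9596) = ((172/39)*(211/39) + 83/232)*(-1/9596) = (36292/1521 + 83/232)*(-1/9596) = (8545987/352872)*(-1/9596) = -8545987/3386159712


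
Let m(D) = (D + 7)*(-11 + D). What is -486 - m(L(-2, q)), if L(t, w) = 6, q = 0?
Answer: -421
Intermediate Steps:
m(D) = (-11 + D)*(7 + D) (m(D) = (7 + D)*(-11 + D) = (-11 + D)*(7 + D))
-486 - m(L(-2, q)) = -486 - (-77 + 6**2 - 4*6) = -486 - (-77 + 36 - 24) = -486 - 1*(-65) = -486 + 65 = -421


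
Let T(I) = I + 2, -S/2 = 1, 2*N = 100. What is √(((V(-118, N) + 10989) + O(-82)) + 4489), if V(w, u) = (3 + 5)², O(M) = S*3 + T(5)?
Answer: 3*√1727 ≈ 124.67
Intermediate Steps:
N = 50 (N = (½)*100 = 50)
S = -2 (S = -2*1 = -2)
T(I) = 2 + I
O(M) = 1 (O(M) = -2*3 + (2 + 5) = -6 + 7 = 1)
V(w, u) = 64 (V(w, u) = 8² = 64)
√(((V(-118, N) + 10989) + O(-82)) + 4489) = √(((64 + 10989) + 1) + 4489) = √((11053 + 1) + 4489) = √(11054 + 4489) = √15543 = 3*√1727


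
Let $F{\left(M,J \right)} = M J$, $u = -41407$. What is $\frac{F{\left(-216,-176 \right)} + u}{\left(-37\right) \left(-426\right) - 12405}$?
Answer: $- \frac{3391}{3357} \approx -1.0101$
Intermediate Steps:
$F{\left(M,J \right)} = J M$
$\frac{F{\left(-216,-176 \right)} + u}{\left(-37\right) \left(-426\right) - 12405} = \frac{\left(-176\right) \left(-216\right) - 41407}{\left(-37\right) \left(-426\right) - 12405} = \frac{38016 - 41407}{15762 - 12405} = - \frac{3391}{3357}$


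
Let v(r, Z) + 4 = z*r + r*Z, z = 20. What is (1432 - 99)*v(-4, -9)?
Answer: -63984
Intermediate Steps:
v(r, Z) = -4 + 20*r + Z*r (v(r, Z) = -4 + (20*r + r*Z) = -4 + (20*r + Z*r) = -4 + 20*r + Z*r)
(1432 - 99)*v(-4, -9) = (1432 - 99)*(-4 + 20*(-4) - 9*(-4)) = 1333*(-4 - 80 + 36) = 1333*(-48) = -63984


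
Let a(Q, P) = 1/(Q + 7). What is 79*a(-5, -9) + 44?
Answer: 167/2 ≈ 83.500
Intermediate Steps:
a(Q, P) = 1/(7 + Q)
79*a(-5, -9) + 44 = 79/(7 - 5) + 44 = 79/2 + 44 = 167/2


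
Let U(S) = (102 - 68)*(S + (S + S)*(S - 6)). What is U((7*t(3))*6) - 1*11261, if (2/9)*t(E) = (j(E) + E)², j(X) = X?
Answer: 3145464331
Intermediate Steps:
t(E) = 18*E² (t(E) = 9*(E + E)²/2 = 9*(2*E)²/2 = 9*(4*E²)/2 = 18*E²)
U(S) = 34*S + 68*S*(-6 + S) (U(S) = 34*(S + (2*S)*(-6 + S)) = 34*(S + 2*S*(-6 + S)) = 34*S + 68*S*(-6 + S))
U((7*t(3))*6) - 1*11261 = 34*((7*(18*3²))*6)*(-11 + 2*((7*(18*3²))*6)) - 1*11261 = 34*((7*(18*9))*6)*(-11 + 2*((7*(18*9))*6)) - 11261 = 34*((7*162)*6)*(-11 + 2*((7*162)*6)) - 11261 = 34*(1134*6)*(-11 + 2*(1134*6)) - 11261 = 34*6804*(-11 + 2*6804) - 11261 = 34*6804*(-11 + 13608) - 11261 = 34*6804*13597 - 11261 = 3145475592 - 11261 = 3145464331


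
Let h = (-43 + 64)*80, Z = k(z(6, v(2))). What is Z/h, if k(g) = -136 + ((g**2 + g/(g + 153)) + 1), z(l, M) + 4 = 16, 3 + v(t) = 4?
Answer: 499/92400 ≈ 0.0054004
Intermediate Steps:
v(t) = 1 (v(t) = -3 + 4 = 1)
z(l, M) = 12 (z(l, M) = -4 + 16 = 12)
k(g) = -135 + g**2 + g/(153 + g) (k(g) = -136 + ((g**2 + g/(153 + g)) + 1) = -136 + (1 + g**2 + g/(153 + g)) = -135 + g**2 + g/(153 + g))
Z = 499/55 (Z = (-20655 + 12**3 - 134*12 + 153*12**2)/(153 + 12) = (-20655 + 1728 - 1608 + 153*144)/165 = (-20655 + 1728 - 1608 + 22032)/165 = (1/165)*1497 = 499/55 ≈ 9.0727)
h = 1680 (h = 21*80 = 1680)
Z/h = (499/55)/1680 = (499/55)*(1/1680) = 499/92400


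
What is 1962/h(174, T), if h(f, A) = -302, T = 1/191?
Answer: -981/151 ≈ -6.4967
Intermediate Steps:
T = 1/191 ≈ 0.0052356
1962/h(174, T) = 1962/(-302) = 1962*(-1/302) = -981/151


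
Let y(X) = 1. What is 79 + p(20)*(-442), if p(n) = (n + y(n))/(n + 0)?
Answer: -3851/10 ≈ -385.10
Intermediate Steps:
p(n) = (1 + n)/n (p(n) = (n + 1)/(n + 0) = (1 + n)/n)
79 + p(20)*(-442) = 79 + ((1 + 20)/20)*(-442) = 79 + ((1/20)*21)*(-442) = 79 + (21/20)*(-442) = 79 - 4641/10 = -3851/10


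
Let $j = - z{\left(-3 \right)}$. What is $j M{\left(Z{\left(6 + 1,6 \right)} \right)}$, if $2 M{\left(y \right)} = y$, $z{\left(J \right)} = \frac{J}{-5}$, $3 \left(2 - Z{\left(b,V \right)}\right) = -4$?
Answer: $-1$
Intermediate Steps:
$Z{\left(b,V \right)} = \frac{10}{3}$ ($Z{\left(b,V \right)} = 2 - - \frac{4}{3} = 2 + \frac{4}{3} = \frac{10}{3}$)
$z{\left(J \right)} = - \frac{J}{5}$ ($z{\left(J \right)} = J \left(- \frac{1}{5}\right) = - \frac{J}{5}$)
$M{\left(y \right)} = \frac{y}{2}$
$j = - \frac{3}{5}$ ($j = - \frac{\left(-1\right) \left(-3\right)}{5} = \left(-1\right) \frac{3}{5} = - \frac{3}{5} \approx -0.6$)
$j M{\left(Z{\left(6 + 1,6 \right)} \right)} = - \frac{3 \cdot \frac{1}{2} \cdot \frac{10}{3}}{5} = \left(- \frac{3}{5}\right) \frac{5}{3} = -1$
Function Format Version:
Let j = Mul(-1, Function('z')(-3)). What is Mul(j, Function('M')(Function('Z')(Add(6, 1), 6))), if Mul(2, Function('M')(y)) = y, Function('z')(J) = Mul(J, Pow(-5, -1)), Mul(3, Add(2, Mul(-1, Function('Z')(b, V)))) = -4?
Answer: -1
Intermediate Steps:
Function('Z')(b, V) = Rational(10, 3) (Function('Z')(b, V) = Add(2, Mul(Rational(-1, 3), -4)) = Add(2, Rational(4, 3)) = Rational(10, 3))
Function('z')(J) = Mul(Rational(-1, 5), J) (Function('z')(J) = Mul(J, Rational(-1, 5)) = Mul(Rational(-1, 5), J))
Function('M')(y) = Mul(Rational(1, 2), y)
j = Rational(-3, 5) (j = Mul(-1, Mul(Rational(-1, 5), -3)) = Mul(-1, Rational(3, 5)) = Rational(-3, 5) ≈ -0.60000)
Mul(j, Function('M')(Function('Z')(Add(6, 1), 6))) = Mul(Rational(-3, 5), Mul(Rational(1, 2), Rational(10, 3))) = Mul(Rational(-3, 5), Rational(5, 3)) = -1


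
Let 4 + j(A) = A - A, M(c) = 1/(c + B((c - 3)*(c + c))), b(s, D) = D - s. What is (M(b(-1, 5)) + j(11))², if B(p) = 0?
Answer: 529/36 ≈ 14.694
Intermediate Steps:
M(c) = 1/c (M(c) = 1/(c + 0) = 1/c)
j(A) = -4 (j(A) = -4 + (A - A) = -4 + 0 = -4)
(M(b(-1, 5)) + j(11))² = (1/(5 - 1*(-1)) - 4)² = (1/(5 + 1) - 4)² = (1/6 - 4)² = (⅙ - 4)² = (-23/6)² = 529/36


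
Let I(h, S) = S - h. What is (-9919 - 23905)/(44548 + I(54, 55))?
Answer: -33824/44549 ≈ -0.75925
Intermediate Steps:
(-9919 - 23905)/(44548 + I(54, 55)) = (-9919 - 23905)/(44548 + (55 - 1*54)) = -33824/(44548 + (55 - 54)) = -33824/(44548 + 1) = -33824/44549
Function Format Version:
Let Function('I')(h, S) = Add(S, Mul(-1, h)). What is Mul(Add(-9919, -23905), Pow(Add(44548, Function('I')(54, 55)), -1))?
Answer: Rational(-33824, 44549) ≈ -0.75925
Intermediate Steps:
Mul(Add(-9919, -23905), Pow(Add(44548, Function('I')(54, 55)), -1)) = Mul(Add(-9919, -23905), Pow(Add(44548, Add(55, Mul(-1, 54))), -1)) = Mul(-33824, Pow(Add(44548, Add(55, -54)), -1)) = Mul(-33824, Pow(Add(44548, 1), -1)) = Mul(-33824, Pow(44549, -1)) = Mul(-33824, Rational(1, 44549)) = Rational(-33824, 44549)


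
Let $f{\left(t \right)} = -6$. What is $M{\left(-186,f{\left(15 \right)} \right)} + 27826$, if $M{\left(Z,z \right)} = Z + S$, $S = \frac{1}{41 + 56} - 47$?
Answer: $\frac{2676522}{97} \approx 27593.0$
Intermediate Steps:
$S = - \frac{4558}{97}$ ($S = \frac{1}{97} - 47 = - \frac{4558}{97} \approx -46.99$)
$M{\left(Z,z \right)} = - \frac{4558}{97} + Z$ ($M{\left(Z,z \right)} = Z - \frac{4558}{97} = - \frac{4558}{97} + Z$)
$M{\left(-186,f{\left(15 \right)} \right)} + 27826 = \left(- \frac{4558}{97} - 186\right) + 27826 = - \frac{22600}{97} + 27826 = \frac{2676522}{97}$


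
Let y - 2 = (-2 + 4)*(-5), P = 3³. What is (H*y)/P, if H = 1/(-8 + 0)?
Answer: 1/27 ≈ 0.037037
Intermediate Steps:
P = 27
H = -⅛ (H = 1/(-8) = -⅛ ≈ -0.12500)
y = -8 (y = 2 + (-2 + 4)*(-5) = 2 + 2*(-5) = 2 - 10 = -8)
(H*y)/P = -⅛*(-8)/27 = 1*(1/27) = 1/27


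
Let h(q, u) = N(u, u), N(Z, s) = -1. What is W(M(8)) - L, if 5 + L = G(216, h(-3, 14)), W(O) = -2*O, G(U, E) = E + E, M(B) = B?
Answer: -9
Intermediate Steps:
h(q, u) = -1
G(U, E) = 2*E
L = -7 (L = -5 + 2*(-1) = -5 - 2 = -7)
W(M(8)) - L = -2*8 - 1*(-7) = -16 + 7 = -9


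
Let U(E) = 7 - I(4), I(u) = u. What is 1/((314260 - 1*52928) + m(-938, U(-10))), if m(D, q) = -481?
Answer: 1/260851 ≈ 3.8336e-6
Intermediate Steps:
U(E) = 3 (U(E) = 7 - 1*4 = 7 - 4 = 3)
1/((314260 - 1*52928) + m(-938, U(-10))) = 1/((314260 - 1*52928) - 481) = 1/((314260 - 52928) - 481) = 1/(261332 - 481) = 1/260851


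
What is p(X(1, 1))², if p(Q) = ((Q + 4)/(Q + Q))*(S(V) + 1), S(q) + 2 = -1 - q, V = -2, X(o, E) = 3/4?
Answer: 0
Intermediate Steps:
X(o, E) = ¾ (X(o, E) = 3*(¼) = ¾)
S(q) = -3 - q (S(q) = -2 + (-1 - q) = -3 - q)
p(Q) = 0 (p(Q) = ((Q + 4)/(Q + Q))*((-3 - 1*(-2)) + 1) = ((4 + Q)/((2*Q)))*((-3 + 2) + 1) = ((4 + Q)*(1/(2*Q)))*(-1 + 1) = ((4 + Q)/(2*Q))*0 = 0)
p(X(1, 1))² = 0² = 0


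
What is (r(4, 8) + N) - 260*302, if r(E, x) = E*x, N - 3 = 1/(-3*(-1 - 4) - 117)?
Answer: -8005471/102 ≈ -78485.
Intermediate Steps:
N = 305/102 (N = 3 + 1/(-3*(-1 - 4) - 117) = 3 + 1/(-3*(-5) - 117) = 3 + 1/(15 - 117) = 3 + 1/(-102) = 3 - 1/102 = 305/102 ≈ 2.9902)
(r(4, 8) + N) - 260*302 = (4*8 + 305/102) - 260*302 = (32 + 305/102) - 78520 = 3569/102 - 78520 = -8005471/102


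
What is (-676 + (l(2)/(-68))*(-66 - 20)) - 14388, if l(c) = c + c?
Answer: -256002/17 ≈ -15059.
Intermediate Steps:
l(c) = 2*c
(-676 + (l(2)/(-68))*(-66 - 20)) - 14388 = (-676 + ((2*2)/(-68))*(-66 - 20)) - 14388 = (-676 + (4*(-1/68))*(-86)) - 14388 = (-676 - 1/17*(-86)) - 14388 = (-676 + 86/17) - 14388 = -11406/17 - 14388 = -256002/17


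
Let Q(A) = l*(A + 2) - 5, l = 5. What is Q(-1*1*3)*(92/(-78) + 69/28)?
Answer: -7015/546 ≈ -12.848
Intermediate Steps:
Q(A) = 5 + 5*A (Q(A) = 5*(A + 2) - 5 = 5*(2 + A) - 5 = (10 + 5*A) - 5 = 5 + 5*A)
Q(-1*1*3)*(92/(-78) + 69/28) = (5 + 5*(-1*1*3))*(92/(-78) + 69/28) = (5 + 5*(-1*3))*(92*(-1/78) + 69*(1/28)) = (5 + 5*(-3))*(-46/39 + 69/28) = (5 - 15)*(1403/1092) = -10*1403/1092 = -7015/546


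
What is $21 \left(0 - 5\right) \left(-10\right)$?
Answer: $1050$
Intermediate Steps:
$21 \left(0 - 5\right) \left(-10\right) = 21 \left(-5\right) \left(-10\right) = \left(-105\right) \left(-10\right) = 1050$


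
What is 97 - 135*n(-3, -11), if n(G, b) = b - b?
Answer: 97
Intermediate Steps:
n(G, b) = 0
97 - 135*n(-3, -11) = 97 - 135*0 = 97 + 0 = 97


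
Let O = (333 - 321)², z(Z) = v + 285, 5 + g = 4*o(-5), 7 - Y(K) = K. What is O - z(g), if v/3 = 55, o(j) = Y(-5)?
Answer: -306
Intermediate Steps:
Y(K) = 7 - K
o(j) = 12 (o(j) = 7 - 1*(-5) = 7 + 5 = 12)
v = 165 (v = 3*55 = 165)
g = 43 (g = -5 + 4*12 = -5 + 48 = 43)
z(Z) = 450 (z(Z) = 165 + 285 = 450)
O = 144 (O = 12² = 144)
O - z(g) = 144 - 1*450 = 144 - 450 = -306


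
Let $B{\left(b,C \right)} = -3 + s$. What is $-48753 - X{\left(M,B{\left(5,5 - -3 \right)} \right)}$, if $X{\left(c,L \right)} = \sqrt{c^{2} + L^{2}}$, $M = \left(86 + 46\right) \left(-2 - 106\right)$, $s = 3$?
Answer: $-63009$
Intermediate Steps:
$B{\left(b,C \right)} = 0$ ($B{\left(b,C \right)} = -3 + 3 = 0$)
$M = -14256$ ($M = 132 \left(-108\right) = -14256$)
$X{\left(c,L \right)} = \sqrt{L^{2} + c^{2}}$
$-48753 - X{\left(M,B{\left(5,5 - -3 \right)} \right)} = -48753 - \sqrt{0^{2} + \left(-14256\right)^{2}} = -48753 - \sqrt{0 + 203233536} = -48753 - \sqrt{203233536} = -48753 - 14256 = -63009$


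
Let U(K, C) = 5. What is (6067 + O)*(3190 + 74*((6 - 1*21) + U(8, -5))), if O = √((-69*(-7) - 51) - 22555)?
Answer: 14864150 + 2450*I*√22123 ≈ 1.4864e+7 + 3.6441e+5*I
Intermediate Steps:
O = I*√22123 (O = √((483 - 51) - 22555) = √(432 - 22555) = √(-22123) = I*√22123 ≈ 148.74*I)
(6067 + O)*(3190 + 74*((6 - 1*21) + U(8, -5))) = (6067 + I*√22123)*(3190 + 74*((6 - 1*21) + 5)) = (6067 + I*√22123)*(3190 + 74*((6 - 21) + 5)) = (6067 + I*√22123)*(3190 + 74*(-15 + 5)) = (6067 + I*√22123)*(3190 + 74*(-10)) = (6067 + I*√22123)*(3190 - 740) = (6067 + I*√22123)*2450 = 14864150 + 2450*I*√22123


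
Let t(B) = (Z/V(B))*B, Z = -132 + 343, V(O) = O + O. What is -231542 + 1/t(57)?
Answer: -48855360/211 ≈ -2.3154e+5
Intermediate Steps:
V(O) = 2*O
Z = 211
t(B) = 211/2 (t(B) = (211/((2*B)))*B = (211*(1/(2*B)))*B = (211/(2*B))*B = 211/2)
-231542 + 1/t(57) = -231542 + 1/(211/2) = -231542 + 2/211 = -48855360/211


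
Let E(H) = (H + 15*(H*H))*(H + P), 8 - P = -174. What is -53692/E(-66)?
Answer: -13423/1892946 ≈ -0.0070911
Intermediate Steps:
P = 182 (P = 8 - 1*(-174) = 8 + 174 = 182)
E(H) = (182 + H)*(H + 15*H²) (E(H) = (H + 15*(H*H))*(H + 182) = (H + 15*H²)*(182 + H) = (182 + H)*(H + 15*H²))
-53692/E(-66) = -53692*(-1/(66*(182 + 15*(-66)² + 2731*(-66)))) = -53692*(-1/(66*(182 + 15*4356 - 180246))) = -53692*(-1/(66*(182 + 65340 - 180246))) = -53692/((-66*(-114724))) = -53692/7571784 = -53692*1/7571784 = -13423/1892946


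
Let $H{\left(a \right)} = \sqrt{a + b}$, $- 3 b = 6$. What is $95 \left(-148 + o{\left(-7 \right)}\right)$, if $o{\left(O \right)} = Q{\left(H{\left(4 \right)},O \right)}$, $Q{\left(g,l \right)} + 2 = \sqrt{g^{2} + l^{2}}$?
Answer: $-14250 + 95 \sqrt{51} \approx -13572.0$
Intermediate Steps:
$b = -2$ ($b = \left(- \frac{1}{3}\right) 6 = -2$)
$H{\left(a \right)} = \sqrt{-2 + a}$ ($H{\left(a \right)} = \sqrt{a - 2} = \sqrt{-2 + a}$)
$Q{\left(g,l \right)} = -2 + \sqrt{g^{2} + l^{2}}$
$o{\left(O \right)} = -2 + \sqrt{2 + O^{2}}$ ($o{\left(O \right)} = -2 + \sqrt{\left(\sqrt{-2 + 4}\right)^{2} + O^{2}} = -2 + \sqrt{\left(\sqrt{2}\right)^{2} + O^{2}} = -2 + \sqrt{2 + O^{2}}$)
$95 \left(-148 + o{\left(-7 \right)}\right) = 95 \left(-148 - \left(2 - \sqrt{2 + \left(-7\right)^{2}}\right)\right) = 95 \left(-148 - \left(2 - \sqrt{2 + 49}\right)\right) = 95 \left(-148 - \left(2 - \sqrt{51}\right)\right) = 95 \left(-150 + \sqrt{51}\right) = -14250 + 95 \sqrt{51}$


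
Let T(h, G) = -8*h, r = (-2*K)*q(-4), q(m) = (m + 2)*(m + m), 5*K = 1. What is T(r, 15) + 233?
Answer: 1421/5 ≈ 284.20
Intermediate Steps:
K = 1/5 (K = (1/5)*1 = 1/5 ≈ 0.20000)
q(m) = 2*m*(2 + m) (q(m) = (2 + m)*(2*m) = 2*m*(2 + m))
r = -32/5 (r = (-2*1/5)*(2*(-4)*(2 - 4)) = -4*(-4)*(-2)/5 = -2/5*16 = -32/5 ≈ -6.4000)
T(r, 15) + 233 = -8*(-32/5) + 233 = 256/5 + 233 = 1421/5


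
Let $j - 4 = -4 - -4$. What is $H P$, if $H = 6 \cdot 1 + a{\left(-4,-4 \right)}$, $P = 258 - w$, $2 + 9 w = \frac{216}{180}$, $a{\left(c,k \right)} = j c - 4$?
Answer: $- \frac{162596}{45} \approx -3613.2$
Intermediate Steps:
$j = 4$ ($j = 4 - 0 = 4 + \left(-4 + 4\right) = 4 + 0 = 4$)
$a{\left(c,k \right)} = -4 + 4 c$ ($a{\left(c,k \right)} = 4 c - 4 = -4 + 4 c$)
$w = - \frac{4}{45}$ ($w = - \frac{2}{9} + \frac{216 \cdot \frac{1}{180}}{9} = - \frac{2}{9} + \frac{1}{9} \cdot \frac{6}{5} = - \frac{2}{9} + \frac{2}{15} = - \frac{4}{45} \approx -0.088889$)
$P = \frac{11614}{45}$ ($P = 258 - - \frac{4}{45} = 258 + \frac{4}{45} = \frac{11614}{45} \approx 258.09$)
$H = -14$ ($H = 6 \cdot 1 + \left(-4 + 4 \left(-4\right)\right) = 6 - 20 = -14$)
$H P = \left(-14\right) \frac{11614}{45} = - \frac{162596}{45}$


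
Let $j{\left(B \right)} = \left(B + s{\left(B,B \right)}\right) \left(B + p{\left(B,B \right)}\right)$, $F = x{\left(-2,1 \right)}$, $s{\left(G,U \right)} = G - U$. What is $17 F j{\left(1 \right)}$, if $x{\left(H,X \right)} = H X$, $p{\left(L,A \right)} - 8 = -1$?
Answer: $-272$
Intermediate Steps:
$p{\left(L,A \right)} = 7$ ($p{\left(L,A \right)} = 8 - 1 = 7$)
$F = -2$ ($F = \left(-2\right) 1 = -2$)
$j{\left(B \right)} = B \left(7 + B\right)$ ($j{\left(B \right)} = \left(B + \left(B - B\right)\right) \left(B + 7\right) = \left(B + 0\right) \left(7 + B\right) = B \left(7 + B\right)$)
$17 F j{\left(1 \right)} = 17 \left(-2\right) 1 \left(7 + 1\right) = - 34 \cdot 1 \cdot 8 = \left(-34\right) 8 = -272$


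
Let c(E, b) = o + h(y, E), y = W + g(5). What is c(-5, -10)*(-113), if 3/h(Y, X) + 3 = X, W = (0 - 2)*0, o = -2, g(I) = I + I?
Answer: 2147/8 ≈ 268.38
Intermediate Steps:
g(I) = 2*I
W = 0 (W = -2*0 = 0)
y = 10 (y = 0 + 2*5 = 0 + 10 = 10)
h(Y, X) = 3/(-3 + X)
c(E, b) = -2 + 3/(-3 + E)
c(-5, -10)*(-113) = ((9 - 2*(-5))/(-3 - 5))*(-113) = ((9 + 10)/(-8))*(-113) = -1/8*19*(-113) = -19/8*(-113) = 2147/8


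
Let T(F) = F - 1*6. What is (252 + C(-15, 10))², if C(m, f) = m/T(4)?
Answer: 269361/4 ≈ 67340.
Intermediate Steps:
T(F) = -6 + F (T(F) = F - 6 = -6 + F)
C(m, f) = -m/2 (C(m, f) = m/(-6 + 4) = m/(-2) = m*(-½) = -m/2)
(252 + C(-15, 10))² = (252 - ½*(-15))² = (252 + 15/2)² = (519/2)² = 269361/4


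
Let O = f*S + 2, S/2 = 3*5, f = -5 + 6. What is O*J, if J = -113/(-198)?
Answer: 1808/99 ≈ 18.263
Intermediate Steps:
f = 1
J = 113/198 (J = -113*(-1/198) = 113/198 ≈ 0.57071)
S = 30 (S = 2*(3*5) = 2*15 = 30)
O = 32 (O = 1*30 + 2 = 30 + 2 = 32)
O*J = 32*(113/198) = 1808/99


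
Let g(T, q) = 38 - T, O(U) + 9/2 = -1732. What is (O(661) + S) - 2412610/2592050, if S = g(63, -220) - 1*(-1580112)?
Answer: 818232200183/518410 ≈ 1.5784e+6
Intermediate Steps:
O(U) = -3473/2 (O(U) = -9/2 - 1732 = -3473/2)
S = 1580087 (S = (38 - 1*63) - 1*(-1580112) = (38 - 63) + 1580112 = -25 + 1580112 = 1580087)
(O(661) + S) - 2412610/2592050 = (-3473/2 + 1580087) - 2412610/2592050 = 3156701/2 - 2412610*1/2592050 = 3156701/2 - 241261/259205 = 818232200183/518410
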